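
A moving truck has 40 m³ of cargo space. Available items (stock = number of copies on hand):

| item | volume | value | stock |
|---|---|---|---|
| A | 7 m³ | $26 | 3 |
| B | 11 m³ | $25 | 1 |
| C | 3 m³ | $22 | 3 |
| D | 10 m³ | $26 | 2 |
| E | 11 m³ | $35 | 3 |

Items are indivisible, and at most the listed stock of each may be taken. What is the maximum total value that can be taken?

$170

Best selections within volume 40 and stock limits:
- 3×A + 3×C + 1×D: volume 40, value 170
- 1×A + 3×C + 2×E: volume 38, value 162
Best: $170.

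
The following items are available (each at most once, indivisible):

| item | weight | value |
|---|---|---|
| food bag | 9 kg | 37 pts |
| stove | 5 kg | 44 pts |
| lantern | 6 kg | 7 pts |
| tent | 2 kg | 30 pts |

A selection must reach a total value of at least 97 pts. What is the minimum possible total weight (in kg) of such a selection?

Subsets with value ≥ 97, sorted by total weight:
- food bag+stove+tent: weight 16, value 111
- food bag+stove+lantern+tent: weight 22, value 118
Minimum weight: 16 kg.

16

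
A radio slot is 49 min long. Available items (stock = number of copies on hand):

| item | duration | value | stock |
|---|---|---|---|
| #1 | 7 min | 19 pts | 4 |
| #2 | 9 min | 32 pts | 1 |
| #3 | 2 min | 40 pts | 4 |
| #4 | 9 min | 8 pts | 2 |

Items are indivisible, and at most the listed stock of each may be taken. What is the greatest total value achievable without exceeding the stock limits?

Top feasible selections:
- 4×#1 + 1×#2 + 4×#3: duration 45, value 268
- 3×#1 + 1×#2 + 4×#3 + 1×#4: duration 47, value 257
- 3×#1 + 1×#2 + 4×#3: duration 38, value 249
Best: 268 pts.

268 pts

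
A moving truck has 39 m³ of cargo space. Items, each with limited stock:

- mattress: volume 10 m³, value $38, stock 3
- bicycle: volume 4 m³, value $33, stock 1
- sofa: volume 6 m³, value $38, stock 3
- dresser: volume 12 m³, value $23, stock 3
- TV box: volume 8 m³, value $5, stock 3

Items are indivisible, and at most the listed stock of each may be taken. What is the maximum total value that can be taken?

$190

Best selections within volume 39 and stock limits:
- 2×mattress + 3×sofa: volume 38, value 190
- 1×mattress + 1×bicycle + 3×sofa: volume 32, value 185
Best: $190.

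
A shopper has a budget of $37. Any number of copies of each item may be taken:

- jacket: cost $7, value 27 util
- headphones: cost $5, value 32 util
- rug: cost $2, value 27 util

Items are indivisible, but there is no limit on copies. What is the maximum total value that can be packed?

486 util

Best value-per-unit is rug at 27/2, and filling with it alone uses cost 18×2=36. No mix of the others beats 18×27 = 486.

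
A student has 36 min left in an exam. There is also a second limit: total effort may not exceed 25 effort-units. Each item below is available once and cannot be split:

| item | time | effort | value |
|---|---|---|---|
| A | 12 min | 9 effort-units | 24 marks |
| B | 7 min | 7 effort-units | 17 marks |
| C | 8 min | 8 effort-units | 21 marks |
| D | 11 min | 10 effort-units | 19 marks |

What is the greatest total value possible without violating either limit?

Feasible sets respecting both limits:
- A+B+C: time 27, effort 24, value 62
- B+C+D: time 26, effort 25, value 57
- A+C: time 20, effort 17, value 45
- A+D: time 23, effort 19, value 43
Best: 62 marks.

62 marks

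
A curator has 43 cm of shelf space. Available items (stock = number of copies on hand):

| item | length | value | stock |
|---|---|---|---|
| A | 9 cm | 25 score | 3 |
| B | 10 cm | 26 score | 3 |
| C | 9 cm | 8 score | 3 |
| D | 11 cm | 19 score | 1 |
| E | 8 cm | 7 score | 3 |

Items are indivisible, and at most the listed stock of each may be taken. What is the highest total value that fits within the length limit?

103 score

Top feasible selections:
- 1×A + 3×B: length 39, value 103
- 2×A + 2×B: length 38, value 102
Best: 103 score.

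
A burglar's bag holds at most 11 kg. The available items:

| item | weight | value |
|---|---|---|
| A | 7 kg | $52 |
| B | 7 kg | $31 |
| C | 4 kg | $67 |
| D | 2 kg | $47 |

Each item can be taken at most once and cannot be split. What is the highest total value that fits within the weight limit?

$119

Check high-value combinations within 11 kg:
- A+C: weight 7+4=11, value 52+67=119
- C+D: weight 4+2=6, value 67+47=114
- A+D: weight 7+2=9, value 52+47=99
Best: $119.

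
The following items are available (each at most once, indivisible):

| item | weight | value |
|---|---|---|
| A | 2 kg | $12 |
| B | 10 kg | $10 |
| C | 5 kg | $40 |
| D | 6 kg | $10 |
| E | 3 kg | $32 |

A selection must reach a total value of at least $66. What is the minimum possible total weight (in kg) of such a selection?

8

Subsets with value ≥ 66, sorted by total weight:
- C+E: weight 8, value 72
- A+C+E: weight 10, value 84
- C+D+E: weight 14, value 82
Minimum weight: 8 kg.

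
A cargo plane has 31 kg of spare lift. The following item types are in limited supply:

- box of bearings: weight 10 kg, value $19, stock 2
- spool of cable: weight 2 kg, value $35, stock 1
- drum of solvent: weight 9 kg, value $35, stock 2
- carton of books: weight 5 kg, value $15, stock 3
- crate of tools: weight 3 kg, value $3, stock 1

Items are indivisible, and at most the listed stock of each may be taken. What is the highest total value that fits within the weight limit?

$135

Top feasible selections:
- 1×spool of cable + 2×drum of solvent + 2×carton of books: weight 30, value 135
- 1×box of bearings + 1×spool of cable + 2×drum of solvent: weight 30, value 124
- 1×spool of cable + 2×drum of solvent + 1×carton of books + 1×crate of tools: weight 28, value 123
Best: $135.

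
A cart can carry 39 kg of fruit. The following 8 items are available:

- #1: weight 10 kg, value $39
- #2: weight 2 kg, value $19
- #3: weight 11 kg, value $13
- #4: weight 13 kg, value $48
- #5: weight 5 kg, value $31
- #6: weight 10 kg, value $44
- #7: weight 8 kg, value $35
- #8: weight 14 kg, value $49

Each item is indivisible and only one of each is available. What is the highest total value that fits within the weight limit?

Check high-value combinations within 39 kg:
- #2+#5+#6+#7+#8: weight 2+5+10+8+14=39, value 19+31+44+35+49=178
- #2+#4+#5+#6+#7: weight 2+13+5+10+8=38, value 19+48+31+44+35=177
- #1+#2+#5+#7+#8: weight 10+2+5+8+14=39, value 39+19+31+35+49=173
- #1+#2+#4+#5+#7: weight 10+2+13+5+8=38, value 39+19+48+31+35=172
- #1+#2+#5+#6+#7: weight 10+2+5+10+8=35, value 39+19+31+44+35=168
Best: $178.

$178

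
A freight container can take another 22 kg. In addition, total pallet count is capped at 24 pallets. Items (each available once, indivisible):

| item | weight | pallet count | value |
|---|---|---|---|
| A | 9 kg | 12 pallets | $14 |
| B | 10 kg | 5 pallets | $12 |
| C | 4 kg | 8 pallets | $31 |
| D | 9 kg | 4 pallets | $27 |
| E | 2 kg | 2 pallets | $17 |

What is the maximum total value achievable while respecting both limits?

$75

Feasible sets respecting both limits:
- C+D+E: weight 15, pallet count 14, value 75
- A+C+D: weight 22, pallet count 24, value 72
- A+C+E: weight 15, pallet count 22, value 62
- B+C+E: weight 16, pallet count 15, value 60
Best: $75.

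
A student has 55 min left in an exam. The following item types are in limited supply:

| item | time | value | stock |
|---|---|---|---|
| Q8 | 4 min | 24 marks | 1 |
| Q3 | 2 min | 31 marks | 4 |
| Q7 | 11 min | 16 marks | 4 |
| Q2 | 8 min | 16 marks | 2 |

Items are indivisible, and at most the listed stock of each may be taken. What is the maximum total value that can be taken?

212 marks

Best selections within time 55 and stock limits:
- 1×Q8 + 4×Q3 + 2×Q7 + 2×Q2: time 50, value 212
- 1×Q8 + 4×Q3 + 3×Q7 + 1×Q2: time 53, value 212
Best: 212 marks.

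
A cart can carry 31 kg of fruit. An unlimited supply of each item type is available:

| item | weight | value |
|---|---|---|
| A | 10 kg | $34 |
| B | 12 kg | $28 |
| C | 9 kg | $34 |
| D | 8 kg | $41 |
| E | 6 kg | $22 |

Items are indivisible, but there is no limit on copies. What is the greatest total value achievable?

Best value-per-unit is D at 41/8; filling with it alone gives 3×41 = 123.
Optimal mix: 3×D + 1×E → weight 30, value 145.

$145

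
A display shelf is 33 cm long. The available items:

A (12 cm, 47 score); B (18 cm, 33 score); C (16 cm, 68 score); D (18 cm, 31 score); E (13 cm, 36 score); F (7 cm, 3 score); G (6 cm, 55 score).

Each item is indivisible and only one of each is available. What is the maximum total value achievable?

138 score

Check high-value combinations within 33 cm:
- A+E+G: length 12+13+6=31, value 47+36+55=138
- C+F+G: length 16+7+6=29, value 68+3+55=126
- C+G: length 16+6=22, value 68+55=123
Best: 138 score.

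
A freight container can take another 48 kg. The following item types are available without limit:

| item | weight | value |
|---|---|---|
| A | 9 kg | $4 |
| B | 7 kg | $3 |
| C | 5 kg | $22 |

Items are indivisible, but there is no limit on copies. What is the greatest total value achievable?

Best value-per-unit is C at 22/5, and filling with it alone uses weight 9×5=45. No mix of the others beats 9×22 = 198.

$198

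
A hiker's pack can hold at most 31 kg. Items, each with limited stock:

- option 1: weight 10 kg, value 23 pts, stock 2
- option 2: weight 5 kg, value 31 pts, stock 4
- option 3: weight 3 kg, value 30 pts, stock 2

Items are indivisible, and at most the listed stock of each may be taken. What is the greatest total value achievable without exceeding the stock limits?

Top feasible selections:
- 4×option 2 + 2×option 3: weight 26, value 184
- 1×option 1 + 3×option 2 + 2×option 3: weight 31, value 176
- 4×option 2 + 1×option 3: weight 23, value 154
Best: 184 pts.

184 pts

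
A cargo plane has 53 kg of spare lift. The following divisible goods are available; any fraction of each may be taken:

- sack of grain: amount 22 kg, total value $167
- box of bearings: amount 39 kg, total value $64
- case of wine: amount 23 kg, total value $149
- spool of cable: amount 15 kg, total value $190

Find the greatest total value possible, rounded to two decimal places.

460.65

Take in order of value per unit:
- spool of cable (190/15 per unit): all 15 → value 190, running total 190.00
- sack of grain (167/22 per unit): all 22 → value 167, running total 357.00
- case of wine (149/23 per unit): 16 of 23 → value 16×149/23 = 103.6522, running total 460.65
Total 460.65.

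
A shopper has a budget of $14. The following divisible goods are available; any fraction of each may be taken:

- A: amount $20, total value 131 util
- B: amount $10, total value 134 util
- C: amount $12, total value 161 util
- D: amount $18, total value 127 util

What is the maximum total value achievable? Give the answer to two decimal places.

Take in order of value per unit:
- C (161/12 per unit): all 12 → value 161, running total 161.00
- B (134/10 per unit): 2 of 10 → value 2×134/10 = 26.8000, running total 187.80
Total 187.80.

187.80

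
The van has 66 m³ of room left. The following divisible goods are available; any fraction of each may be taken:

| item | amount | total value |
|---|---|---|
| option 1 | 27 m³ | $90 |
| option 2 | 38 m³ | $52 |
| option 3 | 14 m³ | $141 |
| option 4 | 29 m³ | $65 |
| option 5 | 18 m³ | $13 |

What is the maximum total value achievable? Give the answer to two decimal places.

287.03

Take in order of value per unit:
- option 3 (141/14 per unit): all 14 → value 141, running total 141.00
- option 1 (90/27 per unit): all 27 → value 90, running total 231.00
- option 4 (65/29 per unit): 25 of 29 → value 25×65/29 = 56.0345, running total 287.03
Total 287.03.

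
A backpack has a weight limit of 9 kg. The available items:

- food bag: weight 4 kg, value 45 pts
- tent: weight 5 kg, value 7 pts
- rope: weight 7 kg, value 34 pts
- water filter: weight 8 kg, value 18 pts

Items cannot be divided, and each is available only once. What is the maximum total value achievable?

Check high-value combinations within 9 kg:
- food bag+tent: weight 4+5=9, value 45+7=52
- food bag: weight 4, value 45
- rope: weight 7, value 34
Best: 52 pts.

52 pts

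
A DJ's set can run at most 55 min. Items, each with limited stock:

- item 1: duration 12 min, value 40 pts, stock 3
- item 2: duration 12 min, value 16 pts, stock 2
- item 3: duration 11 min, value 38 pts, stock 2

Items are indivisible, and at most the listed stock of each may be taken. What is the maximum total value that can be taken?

Best selections within duration 55 and stock limits:
- 3×item 1 + 1×item 3: duration 47, value 158
- 2×item 1 + 2×item 3: duration 46, value 156
- 3×item 1 + 1×item 2: duration 48, value 136
- 2×item 1 + 1×item 2 + 1×item 3: duration 47, value 134
Best: 158 pts.

158 pts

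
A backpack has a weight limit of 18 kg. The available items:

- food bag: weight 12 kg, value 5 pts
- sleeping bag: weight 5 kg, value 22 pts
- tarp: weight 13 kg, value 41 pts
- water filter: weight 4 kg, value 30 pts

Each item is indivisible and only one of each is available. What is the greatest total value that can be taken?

Check high-value combinations within 18 kg:
- tarp+water filter: weight 13+4=17, value 41+30=71
- sleeping bag+tarp: weight 5+13=18, value 22+41=63
- sleeping bag+water filter: weight 5+4=9, value 22+30=52
Best: 71 pts.

71 pts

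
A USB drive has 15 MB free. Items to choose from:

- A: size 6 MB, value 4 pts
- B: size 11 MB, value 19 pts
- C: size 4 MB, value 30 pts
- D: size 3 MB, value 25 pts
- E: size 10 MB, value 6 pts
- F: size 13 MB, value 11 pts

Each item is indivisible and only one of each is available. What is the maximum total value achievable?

This is a 0/1 knapsack; check combinations near the capacity.
- A+C+D: size 6+4+3=13, value 4+30+25=59
- C+D: size 4+3=7, value 30+25=55
- B+C: size 11+4=15, value 19+30=49
- B+D: size 11+3=14, value 19+25=44
Best: 59 pts.

59 pts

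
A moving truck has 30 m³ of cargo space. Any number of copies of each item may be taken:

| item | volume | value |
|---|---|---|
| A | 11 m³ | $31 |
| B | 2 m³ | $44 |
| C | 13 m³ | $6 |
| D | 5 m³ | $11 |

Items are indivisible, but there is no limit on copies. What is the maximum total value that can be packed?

Best value-per-unit is B at 44/2, and filling with it alone uses volume 15×2=30. No mix of the others beats 15×44 = 660.

$660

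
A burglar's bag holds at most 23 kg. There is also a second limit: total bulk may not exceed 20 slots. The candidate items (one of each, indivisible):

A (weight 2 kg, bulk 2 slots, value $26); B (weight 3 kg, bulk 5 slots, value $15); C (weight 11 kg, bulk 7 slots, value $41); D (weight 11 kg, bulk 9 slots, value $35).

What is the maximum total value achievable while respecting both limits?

Feasible sets respecting both limits:
- A+B+C: weight 16, bulk 14, value 82
- A+B+D: weight 16, bulk 16, value 76
- C+D: weight 22, bulk 16, value 76
Best: $82.

$82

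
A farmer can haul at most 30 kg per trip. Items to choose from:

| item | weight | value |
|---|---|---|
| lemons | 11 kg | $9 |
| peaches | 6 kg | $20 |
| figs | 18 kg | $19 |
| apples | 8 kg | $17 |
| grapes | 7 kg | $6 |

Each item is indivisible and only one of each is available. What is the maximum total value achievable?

$46

Check high-value combinations within 30 kg:
- lemons+peaches+apples: weight 11+6+8=25, value 9+20+17=46
- peaches+apples+grapes: weight 6+8+7=21, value 20+17+6=43
- peaches+figs: weight 6+18=24, value 20+19=39
- peaches+apples: weight 6+8=14, value 20+17=37
Best: $46.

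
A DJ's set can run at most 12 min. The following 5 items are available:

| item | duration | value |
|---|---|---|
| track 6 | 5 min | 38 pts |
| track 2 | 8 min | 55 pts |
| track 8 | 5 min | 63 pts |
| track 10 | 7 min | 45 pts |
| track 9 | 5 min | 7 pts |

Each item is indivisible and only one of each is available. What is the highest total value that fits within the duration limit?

108 pts

Check high-value combinations within 12 min:
- track 8+track 10: duration 5+7=12, value 63+45=108
- track 6+track 8: duration 5+5=10, value 38+63=101
- track 6+track 10: duration 5+7=12, value 38+45=83
Best: 108 pts.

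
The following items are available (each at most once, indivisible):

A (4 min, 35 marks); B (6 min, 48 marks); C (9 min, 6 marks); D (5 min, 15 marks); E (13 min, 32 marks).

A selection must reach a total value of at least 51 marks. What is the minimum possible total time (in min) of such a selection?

10

Subsets with value ≥ 51, sorted by total time:
- A+B: time 10, value 83
- B+D: time 11, value 63
- A+B+D: time 15, value 98
- B+C: time 15, value 54
Minimum time: 10 min.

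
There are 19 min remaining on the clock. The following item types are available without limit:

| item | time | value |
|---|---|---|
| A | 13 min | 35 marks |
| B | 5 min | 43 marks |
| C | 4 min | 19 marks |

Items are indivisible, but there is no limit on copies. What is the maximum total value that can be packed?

148 marks

Best value-per-unit is B at 43/5; filling with it alone gives 3×43 = 129.
Optimal mix: 3×B + 1×C → time 19, value 148.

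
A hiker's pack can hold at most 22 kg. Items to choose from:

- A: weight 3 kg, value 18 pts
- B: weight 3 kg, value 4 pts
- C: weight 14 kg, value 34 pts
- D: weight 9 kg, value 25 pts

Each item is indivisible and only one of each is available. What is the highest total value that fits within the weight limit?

56 pts

Check high-value combinations within 22 kg:
- A+B+C: weight 3+3+14=20, value 18+4+34=56
- A+C: weight 3+14=17, value 18+34=52
- A+B+D: weight 3+3+9=15, value 18+4+25=47
Best: 56 pts.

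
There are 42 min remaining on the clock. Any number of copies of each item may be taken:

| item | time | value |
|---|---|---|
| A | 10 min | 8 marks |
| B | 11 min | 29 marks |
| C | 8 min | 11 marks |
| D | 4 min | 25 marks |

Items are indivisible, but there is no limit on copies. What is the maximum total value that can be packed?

Best value-per-unit is D at 25/4, and filling with it alone uses time 10×4=40. No mix of the others beats 10×25 = 250.

250 marks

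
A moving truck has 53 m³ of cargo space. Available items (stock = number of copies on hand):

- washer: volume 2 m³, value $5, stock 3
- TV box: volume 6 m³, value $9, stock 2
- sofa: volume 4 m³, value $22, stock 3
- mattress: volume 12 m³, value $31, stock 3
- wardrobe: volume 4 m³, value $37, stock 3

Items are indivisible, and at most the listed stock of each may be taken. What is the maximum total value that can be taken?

$249

Best selections within volume 53 and stock limits:
- 2×washer + 3×sofa + 2×mattress + 3×wardrobe: volume 52, value 249
- 1×washer + 3×sofa + 2×mattress + 3×wardrobe: volume 50, value 244
- 3×sofa + 2×mattress + 3×wardrobe: volume 48, value 239
Best: $249.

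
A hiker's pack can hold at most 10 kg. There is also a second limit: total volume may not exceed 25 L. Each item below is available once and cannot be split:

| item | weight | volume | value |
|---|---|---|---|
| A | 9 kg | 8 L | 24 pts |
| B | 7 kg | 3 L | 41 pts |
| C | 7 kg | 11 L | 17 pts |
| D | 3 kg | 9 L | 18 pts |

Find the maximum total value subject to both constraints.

59 pts

Feasible sets respecting both limits:
- B+D: weight 10, volume 12, value 59
- B: weight 7, volume 3, value 41
- C+D: weight 10, volume 20, value 35
- A: weight 9, volume 8, value 24
Best: 59 pts.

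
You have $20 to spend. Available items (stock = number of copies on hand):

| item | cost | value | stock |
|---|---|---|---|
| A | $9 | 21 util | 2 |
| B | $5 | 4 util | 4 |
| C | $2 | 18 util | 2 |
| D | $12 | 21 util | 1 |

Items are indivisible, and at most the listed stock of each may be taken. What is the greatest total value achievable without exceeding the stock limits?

61 util

Best selections within cost 20 and stock limits:
- 1×A + 1×B + 2×C: cost 18, value 61
- 2×A + 1×C: cost 20, value 60
- 1×A + 2×C: cost 13, value 57
- 2×C + 1×D: cost 16, value 57
Best: 61 util.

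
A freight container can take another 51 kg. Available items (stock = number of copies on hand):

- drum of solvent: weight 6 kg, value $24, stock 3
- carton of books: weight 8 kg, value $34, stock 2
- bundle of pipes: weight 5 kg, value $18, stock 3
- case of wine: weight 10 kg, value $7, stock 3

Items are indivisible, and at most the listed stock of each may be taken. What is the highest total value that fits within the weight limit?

Best selections within weight 51 and stock limits:
- 3×drum of solvent + 2×carton of books + 3×bundle of pipes: weight 49, value 194
- 3×drum of solvent + 2×carton of books + 2×bundle of pipes: weight 44, value 176
Best: $194.

$194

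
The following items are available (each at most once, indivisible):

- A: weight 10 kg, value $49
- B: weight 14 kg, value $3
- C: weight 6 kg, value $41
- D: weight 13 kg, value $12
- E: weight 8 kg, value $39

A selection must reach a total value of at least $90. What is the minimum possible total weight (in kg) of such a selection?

Subsets with value ≥ 90, sorted by total weight:
- A+C: weight 16, value 90
- A+C+E: weight 24, value 129
- C+D+E: weight 27, value 92
- A+C+D: weight 29, value 102
Minimum weight: 16 kg.

16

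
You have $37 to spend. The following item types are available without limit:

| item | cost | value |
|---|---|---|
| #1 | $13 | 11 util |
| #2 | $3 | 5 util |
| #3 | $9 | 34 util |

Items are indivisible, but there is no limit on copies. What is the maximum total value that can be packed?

136 util

Best value-per-unit is #3 at 34/9, and filling with it alone uses cost 4×9=36. No mix of the others beats 4×34 = 136.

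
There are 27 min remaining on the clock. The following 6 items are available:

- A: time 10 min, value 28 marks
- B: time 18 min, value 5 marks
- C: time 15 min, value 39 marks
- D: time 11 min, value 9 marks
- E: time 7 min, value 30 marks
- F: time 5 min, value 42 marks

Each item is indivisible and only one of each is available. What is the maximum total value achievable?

111 marks

Check high-value combinations within 27 min:
- C+E+F: time 15+7+5=27, value 39+30+42=111
- A+E+F: time 10+7+5=22, value 28+30+42=100
- C+F: time 15+5=20, value 39+42=81
- D+E+F: time 11+7+5=23, value 9+30+42=81
- A+D+F: time 10+11+5=26, value 28+9+42=79
Best: 111 marks.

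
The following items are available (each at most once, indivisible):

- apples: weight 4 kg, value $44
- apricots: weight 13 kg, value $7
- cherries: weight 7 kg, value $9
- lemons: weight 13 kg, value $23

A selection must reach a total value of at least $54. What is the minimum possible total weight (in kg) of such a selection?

Subsets with value ≥ 54, sorted by total weight:
- apples+lemons: weight 17, value 67
- apples+cherries+lemons: weight 24, value 76
- apples+apricots+cherries: weight 24, value 60
Minimum weight: 17 kg.

17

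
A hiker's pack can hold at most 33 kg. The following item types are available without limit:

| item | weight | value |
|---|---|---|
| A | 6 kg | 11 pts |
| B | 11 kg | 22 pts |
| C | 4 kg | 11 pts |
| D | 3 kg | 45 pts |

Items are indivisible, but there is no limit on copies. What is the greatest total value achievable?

495 pts

Best value-per-unit is D at 45/3, and filling with it alone uses weight 11×3=33. No mix of the others beats 11×45 = 495.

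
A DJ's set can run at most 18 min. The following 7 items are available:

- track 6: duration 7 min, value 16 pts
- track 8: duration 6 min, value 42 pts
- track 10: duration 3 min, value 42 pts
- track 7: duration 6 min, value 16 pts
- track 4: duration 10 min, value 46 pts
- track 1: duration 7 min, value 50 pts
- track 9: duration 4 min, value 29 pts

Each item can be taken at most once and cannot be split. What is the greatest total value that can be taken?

Check high-value combinations within 18 min:
- track 8+track 10+track 1: duration 6+3+7=16, value 42+42+50=134
- track 10+track 1+track 9: duration 3+7+4=14, value 42+50+29=121
- track 8+track 1+track 9: duration 6+7+4=17, value 42+50+29=121
- track 10+track 4+track 9: duration 3+10+4=17, value 42+46+29=117
- track 8+track 10+track 9: duration 6+3+4=13, value 42+42+29=113
Best: 134 pts.

134 pts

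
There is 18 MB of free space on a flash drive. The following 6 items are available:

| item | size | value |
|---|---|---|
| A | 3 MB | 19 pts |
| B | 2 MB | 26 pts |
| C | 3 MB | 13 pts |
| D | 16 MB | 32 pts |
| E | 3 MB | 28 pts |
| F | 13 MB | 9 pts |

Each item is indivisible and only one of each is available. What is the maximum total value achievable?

Check high-value combinations within 18 MB:
- A+B+C+E: size 3+2+3+3=11, value 19+26+13+28=86
- A+B+E: size 3+2+3=8, value 19+26+28=73
- B+C+E: size 2+3+3=8, value 26+13+28=67
- B+E+F: size 2+3+13=18, value 26+28+9=63
Best: 86 pts.

86 pts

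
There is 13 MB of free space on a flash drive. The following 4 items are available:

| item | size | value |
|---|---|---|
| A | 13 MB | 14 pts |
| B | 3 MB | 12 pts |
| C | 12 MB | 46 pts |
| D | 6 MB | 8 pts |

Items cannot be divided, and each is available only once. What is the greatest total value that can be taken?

46 pts

Check high-value combinations within 13 MB:
- C: size 12, value 46
- B+D: size 3+6=9, value 12+8=20
- A: size 13, value 14
- B: size 3, value 12
- D: size 6, value 8
Best: 46 pts.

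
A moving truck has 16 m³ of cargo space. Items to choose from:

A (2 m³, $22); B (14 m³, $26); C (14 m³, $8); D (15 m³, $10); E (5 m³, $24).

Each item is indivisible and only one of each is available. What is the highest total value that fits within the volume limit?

Check high-value combinations within 16 m³:
- A+B: volume 2+14=16, value 22+26=48
- A+E: volume 2+5=7, value 22+24=46
- A+C: volume 2+14=16, value 22+8=30
- B: volume 14, value 26
- E: volume 5, value 24
Best: $48.

$48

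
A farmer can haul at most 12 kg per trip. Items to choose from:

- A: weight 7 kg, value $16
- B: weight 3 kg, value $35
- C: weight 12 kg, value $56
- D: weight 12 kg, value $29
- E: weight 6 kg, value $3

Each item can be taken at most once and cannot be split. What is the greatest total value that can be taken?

$56

Check high-value combinations within 12 kg:
- C: weight 12, value 56
- A+B: weight 7+3=10, value 16+35=51
- B+E: weight 3+6=9, value 35+3=38
- B: weight 3, value 35
- D: weight 12, value 29
Best: $56.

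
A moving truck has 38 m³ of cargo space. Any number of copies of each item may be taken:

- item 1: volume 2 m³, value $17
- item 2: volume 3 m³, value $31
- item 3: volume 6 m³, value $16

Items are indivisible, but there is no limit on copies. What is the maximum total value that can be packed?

Best value-per-unit is item 2 at 31/3; filling with it alone gives 12×31 = 372.
Optimal mix: 1×item 1 + 12×item 2 → volume 38, value 389.

$389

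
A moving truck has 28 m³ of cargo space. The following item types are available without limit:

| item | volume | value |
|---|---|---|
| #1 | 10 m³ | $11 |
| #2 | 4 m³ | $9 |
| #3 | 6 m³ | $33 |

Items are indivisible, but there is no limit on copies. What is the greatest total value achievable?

Best value-per-unit is #3 at 33/6; filling with it alone gives 4×33 = 132.
Optimal mix: 1×#2 + 4×#3 → volume 28, value 141.

$141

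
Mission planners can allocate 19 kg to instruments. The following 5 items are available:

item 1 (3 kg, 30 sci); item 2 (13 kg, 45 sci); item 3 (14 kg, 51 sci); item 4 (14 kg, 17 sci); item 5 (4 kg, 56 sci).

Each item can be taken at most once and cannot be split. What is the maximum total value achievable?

This is a 0/1 knapsack; check combinations near the capacity.
- item 3+item 5: mass 14+4=18, value 51+56=107
- item 2+item 5: mass 13+4=17, value 45+56=101
- item 1+item 5: mass 3+4=7, value 30+56=86
- item 1+item 3: mass 3+14=17, value 30+51=81
Best: 107 sci.

107 sci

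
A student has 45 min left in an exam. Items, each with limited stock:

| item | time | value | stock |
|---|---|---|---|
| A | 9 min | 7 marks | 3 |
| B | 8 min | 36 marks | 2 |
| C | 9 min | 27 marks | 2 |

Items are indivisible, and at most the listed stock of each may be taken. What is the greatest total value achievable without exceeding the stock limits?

Top feasible selections:
- 1×A + 2×B + 2×C: time 43, value 133
- 2×B + 2×C: time 34, value 126
- 2×A + 2×B + 1×C: time 43, value 113
Best: 133 marks.

133 marks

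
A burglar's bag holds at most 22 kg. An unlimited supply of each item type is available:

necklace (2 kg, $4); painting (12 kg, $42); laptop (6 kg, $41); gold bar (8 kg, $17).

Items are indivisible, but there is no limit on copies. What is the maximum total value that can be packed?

$131

Best value-per-unit is laptop at 41/6; filling with it alone gives 3×41 = 123.
Optimal mix: 2×necklace + 3×laptop → weight 22, value 131.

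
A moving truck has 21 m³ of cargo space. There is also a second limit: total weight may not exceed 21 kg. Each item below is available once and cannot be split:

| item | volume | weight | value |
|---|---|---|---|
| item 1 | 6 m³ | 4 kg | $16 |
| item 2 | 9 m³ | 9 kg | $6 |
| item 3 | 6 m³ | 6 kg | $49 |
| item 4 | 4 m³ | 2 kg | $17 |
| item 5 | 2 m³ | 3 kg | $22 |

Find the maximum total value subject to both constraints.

Feasible sets respecting both limits:
- item 1+item 3+item 4+item 5: volume 18, weight 15, value 104
- item 2+item 3+item 4+item 5: volume 21, weight 20, value 94
- item 3+item 4+item 5: volume 12, weight 11, value 88
Best: $104.

$104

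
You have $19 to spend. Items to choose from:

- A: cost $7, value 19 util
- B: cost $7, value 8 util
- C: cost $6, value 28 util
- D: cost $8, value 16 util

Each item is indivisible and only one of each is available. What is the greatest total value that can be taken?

Check high-value combinations within $19:
- A+C: cost 7+6=13, value 19+28=47
- C+D: cost 6+8=14, value 28+16=44
- B+C: cost 7+6=13, value 8+28=36
Best: 47 util.

47 util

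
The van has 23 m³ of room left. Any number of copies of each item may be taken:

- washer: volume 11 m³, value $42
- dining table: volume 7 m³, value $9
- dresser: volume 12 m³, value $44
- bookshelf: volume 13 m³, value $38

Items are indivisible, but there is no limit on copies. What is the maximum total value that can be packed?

$86

Best value-per-unit is washer at 42/11; filling with it alone gives 2×42 = 84.
Optimal mix: 1×washer + 1×dresser → volume 23, value 86.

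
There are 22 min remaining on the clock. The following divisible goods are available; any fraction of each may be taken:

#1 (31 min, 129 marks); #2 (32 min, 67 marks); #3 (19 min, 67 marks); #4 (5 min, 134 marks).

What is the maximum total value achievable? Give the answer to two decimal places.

Take in order of value per unit:
- #4 (134/5 per unit): all 5 → value 134, running total 134.00
- #1 (129/31 per unit): 17 of 31 → value 17×129/31 = 70.7419, running total 204.74
Total 204.74.

204.74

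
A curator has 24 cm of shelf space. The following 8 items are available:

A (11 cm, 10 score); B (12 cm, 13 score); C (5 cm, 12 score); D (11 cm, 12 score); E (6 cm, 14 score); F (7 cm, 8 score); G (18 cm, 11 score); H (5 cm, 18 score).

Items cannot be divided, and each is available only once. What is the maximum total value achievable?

52 score

This is a 0/1 knapsack; check combinations near the capacity.
- C+E+F+H: length 5+6+7+5=23, value 12+14+8+18=52
- B+E+H: length 12+6+5=23, value 13+14+18=45
- C+E+H: length 5+6+5=16, value 12+14+18=44
Best: 52 score.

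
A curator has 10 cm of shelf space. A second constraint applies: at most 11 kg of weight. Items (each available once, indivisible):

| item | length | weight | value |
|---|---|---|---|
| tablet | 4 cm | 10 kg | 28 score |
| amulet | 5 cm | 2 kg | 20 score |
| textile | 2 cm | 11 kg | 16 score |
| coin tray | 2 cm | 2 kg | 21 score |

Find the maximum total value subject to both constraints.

Feasible sets respecting both limits:
- amulet+coin tray: length 7, weight 4, value 41
- tablet: length 4, weight 10, value 28
- coin tray: length 2, weight 2, value 21
Best: 41 score.

41 score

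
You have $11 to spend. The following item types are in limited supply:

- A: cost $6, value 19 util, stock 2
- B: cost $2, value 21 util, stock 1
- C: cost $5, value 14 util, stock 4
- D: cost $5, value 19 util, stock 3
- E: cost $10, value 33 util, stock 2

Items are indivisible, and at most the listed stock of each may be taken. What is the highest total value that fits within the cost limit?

40 util

Top feasible selections:
- 1×B + 1×D: cost 7, value 40
- 1×A + 1×B: cost 8, value 40
Best: 40 util.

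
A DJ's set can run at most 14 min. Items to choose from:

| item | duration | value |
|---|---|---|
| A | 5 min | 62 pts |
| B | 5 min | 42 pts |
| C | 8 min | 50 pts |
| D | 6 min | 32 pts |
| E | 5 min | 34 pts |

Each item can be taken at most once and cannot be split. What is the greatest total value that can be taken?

Check high-value combinations within 14 min:
- A+C: duration 5+8=13, value 62+50=112
- A+B: duration 5+5=10, value 62+42=104
- A+E: duration 5+5=10, value 62+34=96
- A+D: duration 5+6=11, value 62+32=94
Best: 112 pts.

112 pts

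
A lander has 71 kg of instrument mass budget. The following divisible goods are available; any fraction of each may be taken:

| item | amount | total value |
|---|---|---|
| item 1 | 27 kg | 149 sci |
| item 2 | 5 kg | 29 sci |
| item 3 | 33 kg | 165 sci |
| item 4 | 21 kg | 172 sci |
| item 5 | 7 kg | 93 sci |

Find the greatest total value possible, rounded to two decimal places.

498.00

Take in order of value per unit:
- item 5 (93/7 per unit): all 7 → value 93, running total 93.00
- item 4 (172/21 per unit): all 21 → value 172, running total 265.00
- item 2 (29/5 per unit): all 5 → value 29, running total 294.00
- item 1 (149/27 per unit): all 27 → value 149, running total 443.00
- item 3 (165/33 per unit): 11 of 33 → value 11×165/33 = 55.0000, running total 498.00
Total 498.00.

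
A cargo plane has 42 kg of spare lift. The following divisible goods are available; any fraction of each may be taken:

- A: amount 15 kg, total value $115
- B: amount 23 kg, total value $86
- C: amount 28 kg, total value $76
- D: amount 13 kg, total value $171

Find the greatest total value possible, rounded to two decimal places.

338.35

Take in order of value per unit:
- D (171/13 per unit): all 13 → value 171, running total 171.00
- A (115/15 per unit): all 15 → value 115, running total 286.00
- B (86/23 per unit): 14 of 23 → value 14×86/23 = 52.3478, running total 338.35
Total 338.35.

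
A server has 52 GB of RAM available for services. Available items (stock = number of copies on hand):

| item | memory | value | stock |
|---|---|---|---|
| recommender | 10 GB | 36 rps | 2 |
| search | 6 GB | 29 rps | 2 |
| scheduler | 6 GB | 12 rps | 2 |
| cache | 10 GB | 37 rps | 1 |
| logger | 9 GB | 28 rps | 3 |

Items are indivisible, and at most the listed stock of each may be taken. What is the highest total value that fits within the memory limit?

Best selections within memory 52 and stock limits:
- 2×recommender + 2×search + 1×cache + 1×logger: memory 51, value 195
- 1×recommender + 2×search + 1×cache + 2×logger: memory 50, value 187
- 2×recommender + 2×search + 2×logger: memory 50, value 186
- 2×recommender + 2×search + 1×scheduler + 1×cache: memory 48, value 179
Best: 195 rps.

195 rps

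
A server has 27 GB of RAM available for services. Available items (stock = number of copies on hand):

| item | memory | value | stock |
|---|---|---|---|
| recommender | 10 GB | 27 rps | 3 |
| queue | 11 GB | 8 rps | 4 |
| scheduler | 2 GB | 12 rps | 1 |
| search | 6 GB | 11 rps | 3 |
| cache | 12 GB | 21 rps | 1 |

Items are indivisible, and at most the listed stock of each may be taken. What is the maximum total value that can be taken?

Top feasible selections:
- 2×recommender + 1×scheduler: memory 22, value 66
- 2×recommender + 1×search: memory 26, value 65
- 1×recommender + 1×scheduler + 2×search: memory 24, value 61
Best: 66 rps.

66 rps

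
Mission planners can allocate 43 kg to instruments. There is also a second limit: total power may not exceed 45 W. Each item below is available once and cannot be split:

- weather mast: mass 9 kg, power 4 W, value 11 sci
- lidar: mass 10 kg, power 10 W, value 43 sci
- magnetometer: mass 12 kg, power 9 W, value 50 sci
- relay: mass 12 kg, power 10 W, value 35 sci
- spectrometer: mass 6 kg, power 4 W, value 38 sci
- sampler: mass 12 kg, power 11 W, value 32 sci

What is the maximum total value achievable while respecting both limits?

166 sci

Feasible sets respecting both limits:
- lidar+magnetometer+relay+spectrometer: mass 40, power 33, value 166
- lidar+magnetometer+spectrometer+sampler: mass 40, power 34, value 163
- magnetometer+relay+spectrometer+sampler: mass 42, power 34, value 155
Best: 166 sci.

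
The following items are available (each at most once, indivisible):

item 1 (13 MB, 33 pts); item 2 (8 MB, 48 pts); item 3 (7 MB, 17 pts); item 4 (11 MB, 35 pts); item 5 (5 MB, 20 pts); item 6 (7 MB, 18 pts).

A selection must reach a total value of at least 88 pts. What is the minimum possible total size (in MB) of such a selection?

Subsets with value ≥ 88, sorted by total size:
- item 2+item 4+item 5: size 24, value 103
- item 1+item 2+item 5: size 26, value 101
- item 2+item 4+item 6: size 26, value 101
- item 2+item 3+item 4: size 26, value 100
Minimum size: 24 MB.

24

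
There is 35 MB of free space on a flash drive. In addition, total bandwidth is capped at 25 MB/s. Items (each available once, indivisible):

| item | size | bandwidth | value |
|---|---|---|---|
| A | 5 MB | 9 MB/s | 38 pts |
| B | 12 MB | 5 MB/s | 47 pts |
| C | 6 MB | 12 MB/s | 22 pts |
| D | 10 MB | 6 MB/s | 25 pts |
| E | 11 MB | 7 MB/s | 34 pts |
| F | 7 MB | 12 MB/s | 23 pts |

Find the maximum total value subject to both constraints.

119 pts

Feasible sets respecting both limits:
- A+B+E: size 28, bandwidth 21, value 119
- A+B+D: size 27, bandwidth 20, value 110
- B+D+E: size 33, bandwidth 18, value 106
Best: 119 pts.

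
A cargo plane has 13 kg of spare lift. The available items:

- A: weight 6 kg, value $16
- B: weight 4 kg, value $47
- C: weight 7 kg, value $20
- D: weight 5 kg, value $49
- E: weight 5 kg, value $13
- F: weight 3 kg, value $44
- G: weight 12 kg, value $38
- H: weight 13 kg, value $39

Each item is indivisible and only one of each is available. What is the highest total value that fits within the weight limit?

This is a 0/1 knapsack; check combinations near the capacity.
- B+D+F: weight 4+5+3=12, value 47+49+44=140
- A+B+F: weight 6+4+3=13, value 16+47+44=107
- D+E+F: weight 5+5+3=13, value 49+13+44=106
Best: $140.

$140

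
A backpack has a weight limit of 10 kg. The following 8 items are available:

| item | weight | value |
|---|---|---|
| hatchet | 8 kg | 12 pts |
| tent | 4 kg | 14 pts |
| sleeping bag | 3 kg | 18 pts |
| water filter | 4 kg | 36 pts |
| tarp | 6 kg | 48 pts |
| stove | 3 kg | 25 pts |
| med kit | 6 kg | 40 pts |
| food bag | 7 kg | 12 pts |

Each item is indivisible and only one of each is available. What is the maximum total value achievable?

Check high-value combinations within 10 kg:
- water filter+tarp: weight 4+6=10, value 36+48=84
- sleeping bag+water filter+stove: weight 3+4+3=10, value 18+36+25=79
- water filter+med kit: weight 4+6=10, value 36+40=76
- tarp+stove: weight 6+3=9, value 48+25=73
- sleeping bag+tarp: weight 3+6=9, value 18+48=66
Best: 84 pts.

84 pts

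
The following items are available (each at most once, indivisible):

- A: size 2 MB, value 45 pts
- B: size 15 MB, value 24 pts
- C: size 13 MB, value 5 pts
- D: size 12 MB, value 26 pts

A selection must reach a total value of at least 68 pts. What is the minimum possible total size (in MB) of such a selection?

14

Subsets with value ≥ 68, sorted by total size:
- A+D: size 14, value 71
- A+B: size 17, value 69
Minimum size: 14 MB.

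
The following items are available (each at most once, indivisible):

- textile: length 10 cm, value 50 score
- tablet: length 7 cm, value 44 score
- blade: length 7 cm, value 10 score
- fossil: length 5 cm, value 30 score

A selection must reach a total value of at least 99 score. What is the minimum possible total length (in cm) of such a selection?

Subsets with value ≥ 99, sorted by total length:
- textile+tablet+fossil: length 22, value 124
- textile+tablet+blade: length 24, value 104
- textile+tablet+blade+fossil: length 29, value 134
Minimum length: 22 cm.

22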